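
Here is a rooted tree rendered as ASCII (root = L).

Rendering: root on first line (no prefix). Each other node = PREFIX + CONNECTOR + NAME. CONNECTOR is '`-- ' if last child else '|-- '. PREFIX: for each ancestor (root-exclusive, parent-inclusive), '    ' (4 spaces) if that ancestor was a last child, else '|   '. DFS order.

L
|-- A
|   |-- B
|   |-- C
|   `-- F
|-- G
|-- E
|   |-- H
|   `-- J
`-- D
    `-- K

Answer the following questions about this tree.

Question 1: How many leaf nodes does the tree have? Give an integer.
Leaves (nodes with no children): B, C, F, G, H, J, K

Answer: 7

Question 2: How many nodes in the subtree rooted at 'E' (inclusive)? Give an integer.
Answer: 3

Derivation:
Subtree rooted at E contains: E, H, J
Count = 3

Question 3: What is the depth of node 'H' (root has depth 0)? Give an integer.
Path from root to H: L -> E -> H
Depth = number of edges = 2

Answer: 2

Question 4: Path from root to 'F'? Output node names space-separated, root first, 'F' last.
Answer: L A F

Derivation:
Walk down from root: L -> A -> F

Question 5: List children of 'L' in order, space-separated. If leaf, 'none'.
Answer: A G E D

Derivation:
Node L's children (from adjacency): A, G, E, D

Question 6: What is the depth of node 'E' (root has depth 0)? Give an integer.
Answer: 1

Derivation:
Path from root to E: L -> E
Depth = number of edges = 1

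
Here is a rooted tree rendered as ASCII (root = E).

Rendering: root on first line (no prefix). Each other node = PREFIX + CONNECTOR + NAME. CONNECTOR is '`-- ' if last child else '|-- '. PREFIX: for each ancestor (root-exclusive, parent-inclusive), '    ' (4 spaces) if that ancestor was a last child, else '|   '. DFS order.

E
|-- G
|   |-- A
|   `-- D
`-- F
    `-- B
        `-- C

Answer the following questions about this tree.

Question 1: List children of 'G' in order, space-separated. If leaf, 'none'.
Node G's children (from adjacency): A, D

Answer: A D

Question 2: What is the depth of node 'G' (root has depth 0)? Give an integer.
Path from root to G: E -> G
Depth = number of edges = 1

Answer: 1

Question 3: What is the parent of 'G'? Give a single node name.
Scan adjacency: G appears as child of E

Answer: E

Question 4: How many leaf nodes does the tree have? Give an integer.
Answer: 3

Derivation:
Leaves (nodes with no children): A, C, D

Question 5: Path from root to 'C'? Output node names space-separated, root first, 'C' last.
Answer: E F B C

Derivation:
Walk down from root: E -> F -> B -> C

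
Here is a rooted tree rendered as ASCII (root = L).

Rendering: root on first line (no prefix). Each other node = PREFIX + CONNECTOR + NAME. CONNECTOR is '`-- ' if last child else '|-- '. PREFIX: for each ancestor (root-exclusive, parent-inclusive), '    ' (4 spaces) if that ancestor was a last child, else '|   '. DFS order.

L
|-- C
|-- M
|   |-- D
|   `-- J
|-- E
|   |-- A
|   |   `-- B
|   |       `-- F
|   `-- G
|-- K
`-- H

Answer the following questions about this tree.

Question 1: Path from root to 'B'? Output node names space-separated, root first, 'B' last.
Answer: L E A B

Derivation:
Walk down from root: L -> E -> A -> B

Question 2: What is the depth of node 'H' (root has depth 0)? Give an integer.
Path from root to H: L -> H
Depth = number of edges = 1

Answer: 1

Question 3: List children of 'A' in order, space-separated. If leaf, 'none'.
Answer: B

Derivation:
Node A's children (from adjacency): B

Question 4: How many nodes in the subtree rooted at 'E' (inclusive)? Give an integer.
Subtree rooted at E contains: A, B, E, F, G
Count = 5

Answer: 5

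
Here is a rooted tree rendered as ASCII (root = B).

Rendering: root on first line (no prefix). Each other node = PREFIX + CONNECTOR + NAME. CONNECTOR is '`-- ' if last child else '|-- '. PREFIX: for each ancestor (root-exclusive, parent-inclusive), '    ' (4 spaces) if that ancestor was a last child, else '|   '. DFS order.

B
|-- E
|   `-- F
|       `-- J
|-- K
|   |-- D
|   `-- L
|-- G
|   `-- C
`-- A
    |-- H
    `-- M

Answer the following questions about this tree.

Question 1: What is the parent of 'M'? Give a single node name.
Scan adjacency: M appears as child of A

Answer: A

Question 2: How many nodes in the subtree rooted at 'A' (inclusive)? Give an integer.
Subtree rooted at A contains: A, H, M
Count = 3

Answer: 3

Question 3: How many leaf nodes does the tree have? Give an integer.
Leaves (nodes with no children): C, D, H, J, L, M

Answer: 6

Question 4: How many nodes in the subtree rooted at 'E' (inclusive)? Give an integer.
Subtree rooted at E contains: E, F, J
Count = 3

Answer: 3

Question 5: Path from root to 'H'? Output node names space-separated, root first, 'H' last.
Answer: B A H

Derivation:
Walk down from root: B -> A -> H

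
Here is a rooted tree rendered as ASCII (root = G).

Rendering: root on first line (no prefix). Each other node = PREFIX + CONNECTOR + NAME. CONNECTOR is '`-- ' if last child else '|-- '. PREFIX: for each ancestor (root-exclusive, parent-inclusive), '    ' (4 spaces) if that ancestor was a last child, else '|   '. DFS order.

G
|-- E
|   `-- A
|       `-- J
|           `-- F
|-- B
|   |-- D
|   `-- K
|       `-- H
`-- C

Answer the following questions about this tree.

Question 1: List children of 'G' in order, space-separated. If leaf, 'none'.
Node G's children (from adjacency): E, B, C

Answer: E B C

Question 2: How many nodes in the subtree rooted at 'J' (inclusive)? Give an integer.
Subtree rooted at J contains: F, J
Count = 2

Answer: 2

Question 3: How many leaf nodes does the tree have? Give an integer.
Answer: 4

Derivation:
Leaves (nodes with no children): C, D, F, H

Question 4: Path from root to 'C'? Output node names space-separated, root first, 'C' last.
Answer: G C

Derivation:
Walk down from root: G -> C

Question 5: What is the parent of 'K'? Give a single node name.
Answer: B

Derivation:
Scan adjacency: K appears as child of B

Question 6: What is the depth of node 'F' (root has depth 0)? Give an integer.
Answer: 4

Derivation:
Path from root to F: G -> E -> A -> J -> F
Depth = number of edges = 4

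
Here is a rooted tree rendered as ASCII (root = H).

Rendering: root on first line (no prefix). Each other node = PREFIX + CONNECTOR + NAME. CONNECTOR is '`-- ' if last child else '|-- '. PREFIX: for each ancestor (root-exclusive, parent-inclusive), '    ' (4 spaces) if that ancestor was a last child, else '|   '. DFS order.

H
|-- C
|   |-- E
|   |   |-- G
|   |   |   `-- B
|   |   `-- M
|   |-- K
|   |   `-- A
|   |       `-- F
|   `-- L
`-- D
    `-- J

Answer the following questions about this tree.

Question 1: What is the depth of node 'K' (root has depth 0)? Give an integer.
Answer: 2

Derivation:
Path from root to K: H -> C -> K
Depth = number of edges = 2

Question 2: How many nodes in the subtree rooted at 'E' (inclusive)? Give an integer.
Answer: 4

Derivation:
Subtree rooted at E contains: B, E, G, M
Count = 4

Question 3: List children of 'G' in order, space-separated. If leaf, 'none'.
Node G's children (from adjacency): B

Answer: B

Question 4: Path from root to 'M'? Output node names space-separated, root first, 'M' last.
Answer: H C E M

Derivation:
Walk down from root: H -> C -> E -> M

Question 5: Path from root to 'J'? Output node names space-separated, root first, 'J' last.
Walk down from root: H -> D -> J

Answer: H D J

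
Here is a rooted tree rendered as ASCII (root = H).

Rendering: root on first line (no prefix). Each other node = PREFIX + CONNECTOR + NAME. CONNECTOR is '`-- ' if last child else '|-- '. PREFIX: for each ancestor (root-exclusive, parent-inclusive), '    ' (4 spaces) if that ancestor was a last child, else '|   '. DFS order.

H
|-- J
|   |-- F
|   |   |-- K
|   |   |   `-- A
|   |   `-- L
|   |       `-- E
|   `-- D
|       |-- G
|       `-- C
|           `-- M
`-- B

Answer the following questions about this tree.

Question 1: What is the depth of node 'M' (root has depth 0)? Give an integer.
Answer: 4

Derivation:
Path from root to M: H -> J -> D -> C -> M
Depth = number of edges = 4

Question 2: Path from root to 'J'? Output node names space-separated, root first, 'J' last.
Walk down from root: H -> J

Answer: H J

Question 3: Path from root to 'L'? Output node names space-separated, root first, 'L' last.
Answer: H J F L

Derivation:
Walk down from root: H -> J -> F -> L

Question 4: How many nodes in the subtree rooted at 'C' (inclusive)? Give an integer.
Subtree rooted at C contains: C, M
Count = 2

Answer: 2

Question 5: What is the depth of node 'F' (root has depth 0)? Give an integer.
Answer: 2

Derivation:
Path from root to F: H -> J -> F
Depth = number of edges = 2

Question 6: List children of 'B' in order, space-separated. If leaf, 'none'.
Answer: none

Derivation:
Node B's children (from adjacency): (leaf)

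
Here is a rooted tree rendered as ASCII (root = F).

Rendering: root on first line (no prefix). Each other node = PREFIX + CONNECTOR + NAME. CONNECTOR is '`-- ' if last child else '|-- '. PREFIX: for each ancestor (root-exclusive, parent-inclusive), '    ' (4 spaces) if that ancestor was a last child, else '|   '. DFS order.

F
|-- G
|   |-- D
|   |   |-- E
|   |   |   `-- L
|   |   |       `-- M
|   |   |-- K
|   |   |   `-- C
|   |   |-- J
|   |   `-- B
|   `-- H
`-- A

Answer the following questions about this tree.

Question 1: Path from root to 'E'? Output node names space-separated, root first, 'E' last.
Answer: F G D E

Derivation:
Walk down from root: F -> G -> D -> E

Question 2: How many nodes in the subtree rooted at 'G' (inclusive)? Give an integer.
Subtree rooted at G contains: B, C, D, E, G, H, J, K, L, M
Count = 10

Answer: 10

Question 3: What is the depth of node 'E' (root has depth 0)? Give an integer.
Path from root to E: F -> G -> D -> E
Depth = number of edges = 3

Answer: 3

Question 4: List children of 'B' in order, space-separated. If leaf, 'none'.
Node B's children (from adjacency): (leaf)

Answer: none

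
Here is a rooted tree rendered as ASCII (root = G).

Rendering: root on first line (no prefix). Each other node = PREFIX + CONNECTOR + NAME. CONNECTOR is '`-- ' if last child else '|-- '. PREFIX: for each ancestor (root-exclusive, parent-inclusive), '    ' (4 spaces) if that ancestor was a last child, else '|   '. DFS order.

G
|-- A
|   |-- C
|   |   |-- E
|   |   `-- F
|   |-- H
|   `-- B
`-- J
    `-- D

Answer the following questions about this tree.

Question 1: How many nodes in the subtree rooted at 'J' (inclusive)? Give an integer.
Subtree rooted at J contains: D, J
Count = 2

Answer: 2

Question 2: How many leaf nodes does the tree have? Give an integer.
Leaves (nodes with no children): B, D, E, F, H

Answer: 5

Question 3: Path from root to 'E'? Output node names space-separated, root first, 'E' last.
Walk down from root: G -> A -> C -> E

Answer: G A C E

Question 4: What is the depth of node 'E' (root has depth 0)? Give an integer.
Answer: 3

Derivation:
Path from root to E: G -> A -> C -> E
Depth = number of edges = 3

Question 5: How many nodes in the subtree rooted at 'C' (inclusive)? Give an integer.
Subtree rooted at C contains: C, E, F
Count = 3

Answer: 3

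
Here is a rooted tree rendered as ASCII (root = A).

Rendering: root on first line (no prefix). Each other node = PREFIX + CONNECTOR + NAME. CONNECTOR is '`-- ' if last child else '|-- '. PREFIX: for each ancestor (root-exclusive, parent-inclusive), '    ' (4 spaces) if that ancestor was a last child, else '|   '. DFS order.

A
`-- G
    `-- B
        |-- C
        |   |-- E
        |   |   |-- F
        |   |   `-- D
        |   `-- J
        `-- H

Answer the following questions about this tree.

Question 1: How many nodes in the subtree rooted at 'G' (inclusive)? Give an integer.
Subtree rooted at G contains: B, C, D, E, F, G, H, J
Count = 8

Answer: 8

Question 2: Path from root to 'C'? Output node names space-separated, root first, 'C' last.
Walk down from root: A -> G -> B -> C

Answer: A G B C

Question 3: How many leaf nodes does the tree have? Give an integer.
Answer: 4

Derivation:
Leaves (nodes with no children): D, F, H, J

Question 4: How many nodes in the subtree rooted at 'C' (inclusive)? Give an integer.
Subtree rooted at C contains: C, D, E, F, J
Count = 5

Answer: 5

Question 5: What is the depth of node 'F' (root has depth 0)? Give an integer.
Path from root to F: A -> G -> B -> C -> E -> F
Depth = number of edges = 5

Answer: 5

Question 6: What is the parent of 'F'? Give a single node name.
Answer: E

Derivation:
Scan adjacency: F appears as child of E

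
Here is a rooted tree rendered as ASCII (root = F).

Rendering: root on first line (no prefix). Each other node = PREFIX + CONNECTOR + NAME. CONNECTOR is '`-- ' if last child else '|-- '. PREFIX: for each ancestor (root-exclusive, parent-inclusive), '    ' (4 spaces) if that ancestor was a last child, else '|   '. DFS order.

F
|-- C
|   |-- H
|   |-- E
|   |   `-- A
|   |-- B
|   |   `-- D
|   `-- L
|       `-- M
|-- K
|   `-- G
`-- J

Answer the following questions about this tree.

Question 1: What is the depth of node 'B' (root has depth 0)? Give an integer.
Path from root to B: F -> C -> B
Depth = number of edges = 2

Answer: 2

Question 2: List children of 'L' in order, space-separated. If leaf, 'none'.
Node L's children (from adjacency): M

Answer: M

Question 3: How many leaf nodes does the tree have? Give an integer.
Leaves (nodes with no children): A, D, G, H, J, M

Answer: 6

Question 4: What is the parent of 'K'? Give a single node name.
Answer: F

Derivation:
Scan adjacency: K appears as child of F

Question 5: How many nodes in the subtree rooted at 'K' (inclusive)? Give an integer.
Answer: 2

Derivation:
Subtree rooted at K contains: G, K
Count = 2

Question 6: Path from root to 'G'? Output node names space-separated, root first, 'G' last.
Walk down from root: F -> K -> G

Answer: F K G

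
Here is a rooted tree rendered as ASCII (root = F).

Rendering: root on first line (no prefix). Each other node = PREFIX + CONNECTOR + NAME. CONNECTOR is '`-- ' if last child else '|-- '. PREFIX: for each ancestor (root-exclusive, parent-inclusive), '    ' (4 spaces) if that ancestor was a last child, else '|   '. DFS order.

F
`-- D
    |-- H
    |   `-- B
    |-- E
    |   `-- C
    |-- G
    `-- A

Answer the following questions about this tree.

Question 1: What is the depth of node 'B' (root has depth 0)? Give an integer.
Path from root to B: F -> D -> H -> B
Depth = number of edges = 3

Answer: 3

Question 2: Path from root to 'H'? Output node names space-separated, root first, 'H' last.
Answer: F D H

Derivation:
Walk down from root: F -> D -> H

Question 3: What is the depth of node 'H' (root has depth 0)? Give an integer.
Path from root to H: F -> D -> H
Depth = number of edges = 2

Answer: 2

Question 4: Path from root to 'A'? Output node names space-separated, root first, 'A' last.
Answer: F D A

Derivation:
Walk down from root: F -> D -> A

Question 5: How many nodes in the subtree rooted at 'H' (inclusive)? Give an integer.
Answer: 2

Derivation:
Subtree rooted at H contains: B, H
Count = 2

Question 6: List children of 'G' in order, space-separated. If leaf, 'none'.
Answer: none

Derivation:
Node G's children (from adjacency): (leaf)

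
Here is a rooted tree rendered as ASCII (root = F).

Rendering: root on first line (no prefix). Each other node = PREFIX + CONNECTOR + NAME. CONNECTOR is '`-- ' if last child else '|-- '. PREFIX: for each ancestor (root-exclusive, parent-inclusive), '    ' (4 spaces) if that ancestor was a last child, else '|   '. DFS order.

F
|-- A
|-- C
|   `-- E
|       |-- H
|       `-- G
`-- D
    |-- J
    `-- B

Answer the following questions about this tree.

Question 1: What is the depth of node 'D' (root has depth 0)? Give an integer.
Path from root to D: F -> D
Depth = number of edges = 1

Answer: 1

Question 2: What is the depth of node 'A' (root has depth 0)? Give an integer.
Answer: 1

Derivation:
Path from root to A: F -> A
Depth = number of edges = 1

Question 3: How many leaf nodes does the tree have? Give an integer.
Leaves (nodes with no children): A, B, G, H, J

Answer: 5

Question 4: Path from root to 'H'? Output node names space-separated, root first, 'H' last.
Walk down from root: F -> C -> E -> H

Answer: F C E H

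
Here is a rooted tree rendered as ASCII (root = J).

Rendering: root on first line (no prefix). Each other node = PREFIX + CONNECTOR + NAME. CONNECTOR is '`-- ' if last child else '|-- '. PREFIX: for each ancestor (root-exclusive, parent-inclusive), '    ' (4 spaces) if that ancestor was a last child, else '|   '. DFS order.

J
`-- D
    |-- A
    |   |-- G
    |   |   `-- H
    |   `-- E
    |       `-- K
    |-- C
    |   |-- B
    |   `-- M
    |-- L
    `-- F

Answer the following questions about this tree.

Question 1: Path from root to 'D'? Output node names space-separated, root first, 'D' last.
Walk down from root: J -> D

Answer: J D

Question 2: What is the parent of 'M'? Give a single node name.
Answer: C

Derivation:
Scan adjacency: M appears as child of C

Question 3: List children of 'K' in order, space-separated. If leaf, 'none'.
Answer: none

Derivation:
Node K's children (from adjacency): (leaf)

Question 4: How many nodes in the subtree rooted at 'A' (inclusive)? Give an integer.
Answer: 5

Derivation:
Subtree rooted at A contains: A, E, G, H, K
Count = 5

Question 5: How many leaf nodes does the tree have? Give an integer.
Leaves (nodes with no children): B, F, H, K, L, M

Answer: 6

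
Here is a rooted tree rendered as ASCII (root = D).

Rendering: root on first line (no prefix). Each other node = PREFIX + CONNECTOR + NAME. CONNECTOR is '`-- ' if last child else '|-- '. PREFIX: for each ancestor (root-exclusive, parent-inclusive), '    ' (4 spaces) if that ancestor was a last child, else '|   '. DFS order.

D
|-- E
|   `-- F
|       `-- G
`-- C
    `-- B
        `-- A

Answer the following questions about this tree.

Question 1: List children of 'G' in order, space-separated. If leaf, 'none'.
Node G's children (from adjacency): (leaf)

Answer: none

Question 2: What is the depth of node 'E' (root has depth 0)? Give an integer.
Path from root to E: D -> E
Depth = number of edges = 1

Answer: 1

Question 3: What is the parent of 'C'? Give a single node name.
Scan adjacency: C appears as child of D

Answer: D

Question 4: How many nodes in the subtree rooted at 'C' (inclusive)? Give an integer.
Answer: 3

Derivation:
Subtree rooted at C contains: A, B, C
Count = 3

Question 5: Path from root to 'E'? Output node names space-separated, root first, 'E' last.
Answer: D E

Derivation:
Walk down from root: D -> E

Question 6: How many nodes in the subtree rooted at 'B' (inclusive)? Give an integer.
Answer: 2

Derivation:
Subtree rooted at B contains: A, B
Count = 2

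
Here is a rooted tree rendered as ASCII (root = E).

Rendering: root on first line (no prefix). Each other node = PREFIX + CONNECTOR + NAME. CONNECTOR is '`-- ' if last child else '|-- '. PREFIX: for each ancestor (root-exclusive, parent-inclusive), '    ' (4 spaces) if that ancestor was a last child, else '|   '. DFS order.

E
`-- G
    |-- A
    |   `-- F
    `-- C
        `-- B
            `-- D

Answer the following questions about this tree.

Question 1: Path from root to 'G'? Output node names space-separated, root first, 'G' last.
Answer: E G

Derivation:
Walk down from root: E -> G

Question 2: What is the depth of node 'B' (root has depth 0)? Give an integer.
Path from root to B: E -> G -> C -> B
Depth = number of edges = 3

Answer: 3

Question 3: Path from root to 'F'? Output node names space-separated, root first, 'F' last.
Answer: E G A F

Derivation:
Walk down from root: E -> G -> A -> F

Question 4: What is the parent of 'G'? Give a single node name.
Answer: E

Derivation:
Scan adjacency: G appears as child of E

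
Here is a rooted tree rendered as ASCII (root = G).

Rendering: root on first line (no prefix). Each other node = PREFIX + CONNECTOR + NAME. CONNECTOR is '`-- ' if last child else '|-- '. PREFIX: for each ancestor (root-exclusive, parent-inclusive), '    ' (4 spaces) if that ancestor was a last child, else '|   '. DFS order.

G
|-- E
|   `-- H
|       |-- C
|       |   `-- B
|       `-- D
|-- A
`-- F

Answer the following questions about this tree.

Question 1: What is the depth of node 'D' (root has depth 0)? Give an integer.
Path from root to D: G -> E -> H -> D
Depth = number of edges = 3

Answer: 3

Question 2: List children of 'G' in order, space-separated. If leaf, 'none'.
Answer: E A F

Derivation:
Node G's children (from adjacency): E, A, F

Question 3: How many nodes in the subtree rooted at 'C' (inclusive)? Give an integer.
Answer: 2

Derivation:
Subtree rooted at C contains: B, C
Count = 2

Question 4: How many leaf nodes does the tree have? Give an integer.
Answer: 4

Derivation:
Leaves (nodes with no children): A, B, D, F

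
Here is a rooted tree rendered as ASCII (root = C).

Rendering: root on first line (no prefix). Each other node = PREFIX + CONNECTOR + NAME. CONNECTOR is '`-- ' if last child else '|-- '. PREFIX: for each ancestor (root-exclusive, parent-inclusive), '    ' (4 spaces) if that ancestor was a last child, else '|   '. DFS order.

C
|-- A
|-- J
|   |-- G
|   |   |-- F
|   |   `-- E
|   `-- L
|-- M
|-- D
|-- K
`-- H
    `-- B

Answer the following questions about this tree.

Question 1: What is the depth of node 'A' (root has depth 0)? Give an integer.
Path from root to A: C -> A
Depth = number of edges = 1

Answer: 1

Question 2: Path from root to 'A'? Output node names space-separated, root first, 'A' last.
Answer: C A

Derivation:
Walk down from root: C -> A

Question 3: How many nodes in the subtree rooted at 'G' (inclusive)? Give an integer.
Answer: 3

Derivation:
Subtree rooted at G contains: E, F, G
Count = 3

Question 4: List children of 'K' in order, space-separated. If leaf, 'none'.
Answer: none

Derivation:
Node K's children (from adjacency): (leaf)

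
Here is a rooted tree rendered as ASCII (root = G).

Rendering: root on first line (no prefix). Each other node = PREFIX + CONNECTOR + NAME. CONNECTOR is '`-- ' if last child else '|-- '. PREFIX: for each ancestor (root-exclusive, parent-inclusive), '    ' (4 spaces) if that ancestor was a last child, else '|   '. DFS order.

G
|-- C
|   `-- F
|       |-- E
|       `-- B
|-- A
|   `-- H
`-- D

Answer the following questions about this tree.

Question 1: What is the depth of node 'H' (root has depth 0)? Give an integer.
Answer: 2

Derivation:
Path from root to H: G -> A -> H
Depth = number of edges = 2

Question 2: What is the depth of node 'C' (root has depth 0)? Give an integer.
Path from root to C: G -> C
Depth = number of edges = 1

Answer: 1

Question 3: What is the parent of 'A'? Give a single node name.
Scan adjacency: A appears as child of G

Answer: G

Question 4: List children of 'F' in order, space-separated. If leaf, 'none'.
Answer: E B

Derivation:
Node F's children (from adjacency): E, B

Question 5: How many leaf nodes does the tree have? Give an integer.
Leaves (nodes with no children): B, D, E, H

Answer: 4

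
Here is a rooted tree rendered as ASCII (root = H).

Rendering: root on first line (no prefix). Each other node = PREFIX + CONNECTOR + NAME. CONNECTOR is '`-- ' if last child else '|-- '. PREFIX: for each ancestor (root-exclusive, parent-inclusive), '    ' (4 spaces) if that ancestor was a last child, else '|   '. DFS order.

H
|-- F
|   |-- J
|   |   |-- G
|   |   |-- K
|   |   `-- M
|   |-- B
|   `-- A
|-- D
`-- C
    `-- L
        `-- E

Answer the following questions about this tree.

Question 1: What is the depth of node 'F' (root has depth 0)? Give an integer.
Path from root to F: H -> F
Depth = number of edges = 1

Answer: 1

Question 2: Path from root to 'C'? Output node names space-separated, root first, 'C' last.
Walk down from root: H -> C

Answer: H C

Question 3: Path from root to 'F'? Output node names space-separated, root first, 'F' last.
Answer: H F

Derivation:
Walk down from root: H -> F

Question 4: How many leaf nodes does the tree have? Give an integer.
Leaves (nodes with no children): A, B, D, E, G, K, M

Answer: 7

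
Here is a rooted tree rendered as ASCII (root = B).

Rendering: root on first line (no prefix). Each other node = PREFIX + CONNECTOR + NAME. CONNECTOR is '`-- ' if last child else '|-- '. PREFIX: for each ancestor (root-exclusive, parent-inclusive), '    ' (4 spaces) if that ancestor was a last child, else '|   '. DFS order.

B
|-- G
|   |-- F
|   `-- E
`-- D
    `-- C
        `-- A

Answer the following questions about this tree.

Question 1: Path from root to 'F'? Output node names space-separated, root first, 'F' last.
Walk down from root: B -> G -> F

Answer: B G F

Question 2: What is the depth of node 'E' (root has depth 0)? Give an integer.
Answer: 2

Derivation:
Path from root to E: B -> G -> E
Depth = number of edges = 2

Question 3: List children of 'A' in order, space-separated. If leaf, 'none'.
Node A's children (from adjacency): (leaf)

Answer: none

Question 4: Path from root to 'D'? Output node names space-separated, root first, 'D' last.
Answer: B D

Derivation:
Walk down from root: B -> D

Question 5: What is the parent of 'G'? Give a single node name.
Answer: B

Derivation:
Scan adjacency: G appears as child of B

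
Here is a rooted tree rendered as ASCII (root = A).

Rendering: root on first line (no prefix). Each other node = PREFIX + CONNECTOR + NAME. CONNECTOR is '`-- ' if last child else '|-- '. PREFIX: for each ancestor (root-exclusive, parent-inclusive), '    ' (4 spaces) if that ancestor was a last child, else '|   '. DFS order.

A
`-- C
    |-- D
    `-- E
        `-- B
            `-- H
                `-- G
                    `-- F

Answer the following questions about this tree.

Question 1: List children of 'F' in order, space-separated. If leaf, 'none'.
Answer: none

Derivation:
Node F's children (from adjacency): (leaf)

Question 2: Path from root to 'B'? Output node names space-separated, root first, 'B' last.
Walk down from root: A -> C -> E -> B

Answer: A C E B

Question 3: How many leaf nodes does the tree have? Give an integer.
Answer: 2

Derivation:
Leaves (nodes with no children): D, F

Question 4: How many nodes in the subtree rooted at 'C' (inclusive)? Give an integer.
Subtree rooted at C contains: B, C, D, E, F, G, H
Count = 7

Answer: 7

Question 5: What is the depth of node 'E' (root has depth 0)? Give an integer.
Answer: 2

Derivation:
Path from root to E: A -> C -> E
Depth = number of edges = 2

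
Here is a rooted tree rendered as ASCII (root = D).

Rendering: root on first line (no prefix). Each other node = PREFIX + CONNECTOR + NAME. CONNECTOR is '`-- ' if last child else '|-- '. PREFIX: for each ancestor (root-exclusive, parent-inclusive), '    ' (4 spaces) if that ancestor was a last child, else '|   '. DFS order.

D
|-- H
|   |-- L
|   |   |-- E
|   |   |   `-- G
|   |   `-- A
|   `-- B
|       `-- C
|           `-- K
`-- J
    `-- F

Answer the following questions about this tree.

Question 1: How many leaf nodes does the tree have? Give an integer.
Leaves (nodes with no children): A, F, G, K

Answer: 4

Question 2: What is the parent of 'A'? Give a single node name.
Scan adjacency: A appears as child of L

Answer: L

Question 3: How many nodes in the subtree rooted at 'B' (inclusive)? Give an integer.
Subtree rooted at B contains: B, C, K
Count = 3

Answer: 3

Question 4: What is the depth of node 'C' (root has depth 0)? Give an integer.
Path from root to C: D -> H -> B -> C
Depth = number of edges = 3

Answer: 3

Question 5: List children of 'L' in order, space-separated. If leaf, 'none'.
Node L's children (from adjacency): E, A

Answer: E A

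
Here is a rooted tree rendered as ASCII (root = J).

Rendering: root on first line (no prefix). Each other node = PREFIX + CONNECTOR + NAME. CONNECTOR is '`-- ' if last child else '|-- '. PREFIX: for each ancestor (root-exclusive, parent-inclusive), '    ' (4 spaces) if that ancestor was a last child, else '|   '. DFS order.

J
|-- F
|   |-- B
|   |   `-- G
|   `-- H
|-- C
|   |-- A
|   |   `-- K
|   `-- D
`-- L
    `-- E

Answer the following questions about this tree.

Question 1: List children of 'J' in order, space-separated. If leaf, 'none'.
Node J's children (from adjacency): F, C, L

Answer: F C L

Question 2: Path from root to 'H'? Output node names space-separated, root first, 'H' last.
Walk down from root: J -> F -> H

Answer: J F H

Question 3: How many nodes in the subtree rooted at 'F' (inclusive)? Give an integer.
Answer: 4

Derivation:
Subtree rooted at F contains: B, F, G, H
Count = 4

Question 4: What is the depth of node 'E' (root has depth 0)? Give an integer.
Path from root to E: J -> L -> E
Depth = number of edges = 2

Answer: 2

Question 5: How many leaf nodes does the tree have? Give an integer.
Answer: 5

Derivation:
Leaves (nodes with no children): D, E, G, H, K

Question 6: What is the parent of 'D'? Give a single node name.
Answer: C

Derivation:
Scan adjacency: D appears as child of C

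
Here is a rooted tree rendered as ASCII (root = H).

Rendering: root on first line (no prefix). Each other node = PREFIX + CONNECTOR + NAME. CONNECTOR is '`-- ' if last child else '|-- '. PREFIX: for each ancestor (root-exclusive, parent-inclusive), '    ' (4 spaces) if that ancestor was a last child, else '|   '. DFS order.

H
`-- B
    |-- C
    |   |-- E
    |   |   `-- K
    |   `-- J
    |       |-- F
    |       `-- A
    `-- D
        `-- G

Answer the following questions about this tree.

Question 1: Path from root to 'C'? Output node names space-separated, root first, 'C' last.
Walk down from root: H -> B -> C

Answer: H B C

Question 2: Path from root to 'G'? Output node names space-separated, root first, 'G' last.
Answer: H B D G

Derivation:
Walk down from root: H -> B -> D -> G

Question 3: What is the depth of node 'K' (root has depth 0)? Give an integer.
Answer: 4

Derivation:
Path from root to K: H -> B -> C -> E -> K
Depth = number of edges = 4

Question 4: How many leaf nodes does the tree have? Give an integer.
Leaves (nodes with no children): A, F, G, K

Answer: 4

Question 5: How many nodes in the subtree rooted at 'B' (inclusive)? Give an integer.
Answer: 9

Derivation:
Subtree rooted at B contains: A, B, C, D, E, F, G, J, K
Count = 9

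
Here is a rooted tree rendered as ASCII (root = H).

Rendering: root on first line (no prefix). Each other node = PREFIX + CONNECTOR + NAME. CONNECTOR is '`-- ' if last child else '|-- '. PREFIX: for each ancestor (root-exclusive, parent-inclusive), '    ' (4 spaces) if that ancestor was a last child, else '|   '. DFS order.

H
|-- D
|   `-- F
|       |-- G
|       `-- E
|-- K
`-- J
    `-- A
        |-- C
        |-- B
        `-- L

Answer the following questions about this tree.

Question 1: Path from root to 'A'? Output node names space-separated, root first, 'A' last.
Walk down from root: H -> J -> A

Answer: H J A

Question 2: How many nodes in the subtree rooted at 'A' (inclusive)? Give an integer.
Subtree rooted at A contains: A, B, C, L
Count = 4

Answer: 4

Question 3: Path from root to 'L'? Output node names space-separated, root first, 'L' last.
Answer: H J A L

Derivation:
Walk down from root: H -> J -> A -> L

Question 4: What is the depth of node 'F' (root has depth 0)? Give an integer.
Path from root to F: H -> D -> F
Depth = number of edges = 2

Answer: 2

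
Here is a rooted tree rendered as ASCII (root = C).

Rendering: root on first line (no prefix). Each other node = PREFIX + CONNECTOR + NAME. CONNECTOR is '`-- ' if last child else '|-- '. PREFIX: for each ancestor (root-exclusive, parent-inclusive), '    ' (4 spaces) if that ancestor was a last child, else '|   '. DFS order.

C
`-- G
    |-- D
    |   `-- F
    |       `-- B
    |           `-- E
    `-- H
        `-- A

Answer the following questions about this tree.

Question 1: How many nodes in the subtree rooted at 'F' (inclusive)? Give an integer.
Subtree rooted at F contains: B, E, F
Count = 3

Answer: 3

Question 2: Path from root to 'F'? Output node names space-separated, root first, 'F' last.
Answer: C G D F

Derivation:
Walk down from root: C -> G -> D -> F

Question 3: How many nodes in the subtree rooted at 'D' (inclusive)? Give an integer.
Subtree rooted at D contains: B, D, E, F
Count = 4

Answer: 4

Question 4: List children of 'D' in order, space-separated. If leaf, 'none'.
Node D's children (from adjacency): F

Answer: F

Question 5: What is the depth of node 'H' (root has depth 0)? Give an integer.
Path from root to H: C -> G -> H
Depth = number of edges = 2

Answer: 2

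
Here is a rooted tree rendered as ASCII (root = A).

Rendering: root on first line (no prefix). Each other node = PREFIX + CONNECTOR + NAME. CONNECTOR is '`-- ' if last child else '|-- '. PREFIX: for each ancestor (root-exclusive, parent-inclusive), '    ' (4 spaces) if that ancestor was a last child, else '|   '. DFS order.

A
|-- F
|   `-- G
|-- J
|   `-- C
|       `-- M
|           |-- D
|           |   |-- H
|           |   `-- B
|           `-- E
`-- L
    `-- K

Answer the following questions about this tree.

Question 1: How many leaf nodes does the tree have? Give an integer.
Answer: 5

Derivation:
Leaves (nodes with no children): B, E, G, H, K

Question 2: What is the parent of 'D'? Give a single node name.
Answer: M

Derivation:
Scan adjacency: D appears as child of M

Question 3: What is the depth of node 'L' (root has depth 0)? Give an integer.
Path from root to L: A -> L
Depth = number of edges = 1

Answer: 1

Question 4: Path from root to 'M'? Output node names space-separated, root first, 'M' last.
Answer: A J C M

Derivation:
Walk down from root: A -> J -> C -> M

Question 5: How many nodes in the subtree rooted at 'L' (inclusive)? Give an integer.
Answer: 2

Derivation:
Subtree rooted at L contains: K, L
Count = 2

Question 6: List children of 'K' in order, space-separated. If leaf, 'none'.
Node K's children (from adjacency): (leaf)

Answer: none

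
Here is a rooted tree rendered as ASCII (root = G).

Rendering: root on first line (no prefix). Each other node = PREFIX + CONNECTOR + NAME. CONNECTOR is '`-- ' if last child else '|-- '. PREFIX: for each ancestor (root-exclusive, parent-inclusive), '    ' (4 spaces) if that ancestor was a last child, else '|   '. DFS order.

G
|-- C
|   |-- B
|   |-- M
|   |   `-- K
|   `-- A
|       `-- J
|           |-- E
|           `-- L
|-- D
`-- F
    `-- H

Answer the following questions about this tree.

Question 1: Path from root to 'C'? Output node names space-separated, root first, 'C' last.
Walk down from root: G -> C

Answer: G C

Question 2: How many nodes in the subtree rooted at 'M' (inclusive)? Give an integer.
Answer: 2

Derivation:
Subtree rooted at M contains: K, M
Count = 2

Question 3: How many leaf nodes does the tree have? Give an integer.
Answer: 6

Derivation:
Leaves (nodes with no children): B, D, E, H, K, L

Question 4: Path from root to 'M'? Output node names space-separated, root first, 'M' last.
Walk down from root: G -> C -> M

Answer: G C M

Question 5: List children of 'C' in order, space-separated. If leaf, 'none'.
Node C's children (from adjacency): B, M, A

Answer: B M A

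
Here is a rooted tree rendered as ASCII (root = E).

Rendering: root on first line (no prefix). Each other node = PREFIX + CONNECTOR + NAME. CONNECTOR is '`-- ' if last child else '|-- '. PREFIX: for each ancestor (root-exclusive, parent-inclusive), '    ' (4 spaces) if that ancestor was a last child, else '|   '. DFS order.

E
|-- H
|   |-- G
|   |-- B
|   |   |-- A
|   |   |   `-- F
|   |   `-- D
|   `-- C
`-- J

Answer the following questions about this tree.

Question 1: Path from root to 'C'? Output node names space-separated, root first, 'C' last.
Answer: E H C

Derivation:
Walk down from root: E -> H -> C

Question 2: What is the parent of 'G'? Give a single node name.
Answer: H

Derivation:
Scan adjacency: G appears as child of H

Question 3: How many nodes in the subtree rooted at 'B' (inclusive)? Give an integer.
Subtree rooted at B contains: A, B, D, F
Count = 4

Answer: 4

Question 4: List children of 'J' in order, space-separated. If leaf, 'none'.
Node J's children (from adjacency): (leaf)

Answer: none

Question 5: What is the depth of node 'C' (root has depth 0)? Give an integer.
Path from root to C: E -> H -> C
Depth = number of edges = 2

Answer: 2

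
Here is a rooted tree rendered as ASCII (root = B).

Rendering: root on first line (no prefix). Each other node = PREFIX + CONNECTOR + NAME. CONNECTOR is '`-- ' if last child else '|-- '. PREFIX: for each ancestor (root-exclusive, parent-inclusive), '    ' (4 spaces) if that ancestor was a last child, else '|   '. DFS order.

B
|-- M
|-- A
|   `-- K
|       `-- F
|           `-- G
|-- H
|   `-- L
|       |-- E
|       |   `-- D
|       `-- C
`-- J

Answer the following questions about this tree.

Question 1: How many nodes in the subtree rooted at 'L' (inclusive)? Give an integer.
Answer: 4

Derivation:
Subtree rooted at L contains: C, D, E, L
Count = 4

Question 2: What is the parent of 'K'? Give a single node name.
Scan adjacency: K appears as child of A

Answer: A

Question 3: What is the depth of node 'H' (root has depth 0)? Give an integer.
Path from root to H: B -> H
Depth = number of edges = 1

Answer: 1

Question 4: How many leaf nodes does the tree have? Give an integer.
Answer: 5

Derivation:
Leaves (nodes with no children): C, D, G, J, M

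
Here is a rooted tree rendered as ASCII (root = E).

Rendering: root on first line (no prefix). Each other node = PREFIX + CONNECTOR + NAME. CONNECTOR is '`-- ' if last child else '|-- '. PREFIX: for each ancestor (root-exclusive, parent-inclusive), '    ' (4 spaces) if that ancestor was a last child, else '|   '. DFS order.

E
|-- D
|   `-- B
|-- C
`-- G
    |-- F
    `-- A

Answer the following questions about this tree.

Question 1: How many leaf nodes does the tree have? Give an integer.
Leaves (nodes with no children): A, B, C, F

Answer: 4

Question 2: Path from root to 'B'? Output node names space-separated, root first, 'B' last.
Walk down from root: E -> D -> B

Answer: E D B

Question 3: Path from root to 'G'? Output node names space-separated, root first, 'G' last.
Answer: E G

Derivation:
Walk down from root: E -> G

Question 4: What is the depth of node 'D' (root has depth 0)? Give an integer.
Answer: 1

Derivation:
Path from root to D: E -> D
Depth = number of edges = 1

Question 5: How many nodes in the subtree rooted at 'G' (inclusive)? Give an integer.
Answer: 3

Derivation:
Subtree rooted at G contains: A, F, G
Count = 3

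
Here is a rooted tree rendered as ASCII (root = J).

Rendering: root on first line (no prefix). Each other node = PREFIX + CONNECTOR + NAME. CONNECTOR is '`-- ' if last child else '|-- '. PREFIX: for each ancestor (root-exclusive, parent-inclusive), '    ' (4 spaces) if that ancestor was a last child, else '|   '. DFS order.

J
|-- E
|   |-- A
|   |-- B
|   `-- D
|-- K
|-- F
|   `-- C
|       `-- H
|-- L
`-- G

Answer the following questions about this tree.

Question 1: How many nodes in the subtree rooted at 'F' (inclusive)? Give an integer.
Subtree rooted at F contains: C, F, H
Count = 3

Answer: 3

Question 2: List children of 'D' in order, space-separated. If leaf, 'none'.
Answer: none

Derivation:
Node D's children (from adjacency): (leaf)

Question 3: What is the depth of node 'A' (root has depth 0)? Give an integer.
Path from root to A: J -> E -> A
Depth = number of edges = 2

Answer: 2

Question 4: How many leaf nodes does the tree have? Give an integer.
Answer: 7

Derivation:
Leaves (nodes with no children): A, B, D, G, H, K, L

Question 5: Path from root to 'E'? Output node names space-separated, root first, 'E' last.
Answer: J E

Derivation:
Walk down from root: J -> E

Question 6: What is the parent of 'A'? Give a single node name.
Scan adjacency: A appears as child of E

Answer: E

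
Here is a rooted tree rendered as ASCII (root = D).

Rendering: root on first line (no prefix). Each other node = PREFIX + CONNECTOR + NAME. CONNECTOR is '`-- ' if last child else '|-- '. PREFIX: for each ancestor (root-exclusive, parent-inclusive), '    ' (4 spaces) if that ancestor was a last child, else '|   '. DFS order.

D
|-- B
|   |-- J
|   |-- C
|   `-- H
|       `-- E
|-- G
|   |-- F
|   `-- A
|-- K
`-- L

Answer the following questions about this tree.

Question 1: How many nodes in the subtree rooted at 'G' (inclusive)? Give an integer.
Subtree rooted at G contains: A, F, G
Count = 3

Answer: 3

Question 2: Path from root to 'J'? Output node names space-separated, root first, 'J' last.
Answer: D B J

Derivation:
Walk down from root: D -> B -> J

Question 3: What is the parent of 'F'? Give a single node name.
Answer: G

Derivation:
Scan adjacency: F appears as child of G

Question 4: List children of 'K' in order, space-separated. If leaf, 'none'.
Node K's children (from adjacency): (leaf)

Answer: none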